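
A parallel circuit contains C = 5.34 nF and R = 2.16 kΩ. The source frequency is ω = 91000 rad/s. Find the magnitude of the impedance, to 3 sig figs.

X_C = 1/(ωC) = 2060 Ω
Parallel: admittances add. Y = 1/R + jωC
Y = (0.000463 + j0.000486) S
|Y| = 0.000671 S → |Z| = 1/|Y| = 1490 Ω, ∠Z = −∠Y = -46.4°

1490 Ω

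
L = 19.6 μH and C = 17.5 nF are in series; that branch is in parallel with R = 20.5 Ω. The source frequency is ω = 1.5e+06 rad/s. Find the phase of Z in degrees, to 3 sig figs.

-67.0°

X_L = ωL = 29.4 Ω
X_C = 1/(ωC) = 38.1 Ω
Branch 1: Z₁ = R = 20.5 Ω
Branch 2 (series LC): Z₂ = j(X_L − X_C) = −j8.70 Ω
Parallel: Z = Z₁Z₂/(Z₁+Z₂), |Z| = 8.00 Ω, ∠Z = -67.0°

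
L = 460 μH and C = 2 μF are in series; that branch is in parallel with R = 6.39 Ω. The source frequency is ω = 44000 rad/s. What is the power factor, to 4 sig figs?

X_L = ωL = 20.24 Ω
X_C = 1/(ωC) = 11.36 Ω
Branch 1: Z₁ = R = 6.390 Ω
Branch 2 (series LC): Z₂ = j(X_L − X_C) = j8.876 Ω
Parallel: Z = Z₁Z₂/(Z₁+Z₂), |Z| = 5.186 Ω, ∠Z = 35.75°
cos φ = cos(35.75°) = 0.8116

0.8116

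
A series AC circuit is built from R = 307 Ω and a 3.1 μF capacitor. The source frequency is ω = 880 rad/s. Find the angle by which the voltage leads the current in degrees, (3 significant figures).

-50.1°

X_C = 1/(ωC) = 367 Ω
Z = 307 − j367 Ω
|Z| = √(307² + 367²) = 478 Ω
∠Z = arctan(-367/307) = -50.1°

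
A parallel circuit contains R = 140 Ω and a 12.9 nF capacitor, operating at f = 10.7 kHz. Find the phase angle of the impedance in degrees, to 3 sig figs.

ω = 2πf = 67230 rad/s
X_C = 1/(ωC) = 1150 Ω
Parallel: admittances add. Y = 1/R + jωC
Y = (0.00714 + j0.000867) S
|Y| = 0.00720 S → |Z| = 1/|Y| = 139 Ω, ∠Z = −∠Y = -6.92°

-6.92°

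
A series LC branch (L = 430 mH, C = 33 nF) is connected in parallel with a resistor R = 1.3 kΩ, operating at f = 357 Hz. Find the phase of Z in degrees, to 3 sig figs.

ω = 2πf = 2243 rad/s
X_L = ωL = 965 Ω
X_C = 1/(ωC) = 13500 Ω
Branch 1: Z₁ = R = 1300 Ω
Branch 2 (series LC): Z₂ = j(X_L − X_C) = −j12500 Ω
Parallel: Z = Z₁Z₂/(Z₁+Z₂), |Z| = 1290 Ω, ∠Z = -5.92°

-5.92°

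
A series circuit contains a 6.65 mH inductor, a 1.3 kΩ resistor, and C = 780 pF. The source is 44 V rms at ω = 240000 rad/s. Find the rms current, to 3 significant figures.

11.1 mA

X_L = ωL = 1600 Ω
X_C = 1/(ωC) = 5340 Ω
Net reactance X = X_L − X_C = -3750 Ω
Z = 1300 − j3750 Ω
|Z| = √(1300² + 3750²) = 3970 Ω
I = V/|Z| = 44/3970 = 11.1 mA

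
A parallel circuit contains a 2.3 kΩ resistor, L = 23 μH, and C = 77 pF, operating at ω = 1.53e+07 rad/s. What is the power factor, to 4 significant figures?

X_L = ωL = 351.9 Ω
X_C = 1/(ωC) = 848.8 Ω
Parallel: admittances add. Y = 1/R + 1/(jωL) + jωC
Y = (0.0004348 − j0.001664) S
|Y| = 0.001719 S → |Z| = 1/|Y| = 581.6 Ω, ∠Z = −∠Y = 75.35°
cos φ = cos(75.35°) = 0.2529

0.2529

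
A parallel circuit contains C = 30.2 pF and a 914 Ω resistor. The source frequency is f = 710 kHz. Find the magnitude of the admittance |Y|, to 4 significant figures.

1.102 mS

ω = 2πf = 4.461e+06 rad/s
X_C = 1/(ωC) = 7423 Ω
Parallel: admittances add. Y = 1/R + jωC
Y = (0.001094 + j0.0001347) S
|Y| = 0.001102 S → |Z| = 1/|Y| = 907.1 Ω, ∠Z = −∠Y = -7.020°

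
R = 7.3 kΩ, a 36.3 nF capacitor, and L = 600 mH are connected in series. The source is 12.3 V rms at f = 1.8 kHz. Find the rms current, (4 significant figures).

ω = 2πf = 11310 rad/s
X_L = ωL = 6786 Ω
X_C = 1/(ωC) = 2436 Ω
Net reactance X = X_L − X_C = 4350 Ω
Z = 7300 + j4350 Ω
|Z| = √(7300² + 4350²) = 8498 Ω
I = V/|Z| = 12.3/8498 = 1.447 mA

1.447 mA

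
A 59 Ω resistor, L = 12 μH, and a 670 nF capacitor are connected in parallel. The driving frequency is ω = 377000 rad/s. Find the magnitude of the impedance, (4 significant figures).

27.92 Ω

X_L = ωL = 4.524 Ω
X_C = 1/(ωC) = 3.959 Ω
Parallel: admittances add. Y = 1/R + 1/(jωL) + jωC
Y = (0.01695 + j0.03155) S
|Y| = 0.03581 S → |Z| = 1/|Y| = 27.92 Ω, ∠Z = −∠Y = -61.75°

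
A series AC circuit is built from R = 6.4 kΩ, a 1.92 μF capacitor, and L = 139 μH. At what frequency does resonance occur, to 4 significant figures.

9.742 kHz

ω₀ = 1/√(LC) = 1/√(0.000139 × 1.92e-06) = 61210 rad/s
f₀ = ω₀/(2π) = 9.742 kHz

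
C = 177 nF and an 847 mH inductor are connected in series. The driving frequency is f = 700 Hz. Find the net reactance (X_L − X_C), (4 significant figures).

ω = 2πf = 4398 rad/s
X_L = ωL = 3725 Ω
X_C = 1/(ωC) = 1285 Ω
X = 3725 − 1285 = 2441 Ω

2441 Ω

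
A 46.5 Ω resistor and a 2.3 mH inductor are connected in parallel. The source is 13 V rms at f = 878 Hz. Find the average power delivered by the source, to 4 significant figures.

ω = 2πf = 5517 rad/s
X_L = ωL = 12.69 Ω
Parallel: admittances add. Y = 1/R + 1/(jωL)
Y = (0.02151 − j0.07881) S
|Y| = 0.08169 S → |Z| = 1/|Y| = 12.24 Ω, ∠Z = −∠Y = 74.74°
I = V/|Z| = 1.062 A
P = VI cos φ = 13 × 1.062 × cos(74.74°) = 3.634 W

3.634 W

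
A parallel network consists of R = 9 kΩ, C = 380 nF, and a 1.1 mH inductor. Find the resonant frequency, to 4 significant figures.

7.785 kHz

ω₀ = 1/√(LC) = 1/√(0.0011 × 3.8e-07) = 48910 rad/s
f₀ = ω₀/(2π) = 7.785 kHz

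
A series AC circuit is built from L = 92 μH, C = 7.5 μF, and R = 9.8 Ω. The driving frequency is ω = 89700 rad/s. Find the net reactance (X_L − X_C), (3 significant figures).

6.77 Ω

X_L = ωL = 8.25 Ω
X_C = 1/(ωC) = 1.49 Ω
X = 8.25 − 1.49 = 6.77 Ω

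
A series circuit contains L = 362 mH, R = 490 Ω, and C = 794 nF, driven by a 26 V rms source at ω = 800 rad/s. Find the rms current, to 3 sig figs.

18.9 mA

X_L = ωL = 290 Ω
X_C = 1/(ωC) = 1570 Ω
Net reactance X = X_L − X_C = -1280 Ω
Z = 490 − j1280 Ω
|Z| = √(490² + 1280²) = 1370 Ω
I = V/|Z| = 26/1370 = 18.9 mA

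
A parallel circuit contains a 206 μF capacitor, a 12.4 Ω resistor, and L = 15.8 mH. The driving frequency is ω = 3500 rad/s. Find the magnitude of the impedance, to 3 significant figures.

1.41 Ω

X_L = ωL = 55.3 Ω
X_C = 1/(ωC) = 1.39 Ω
Parallel: admittances add. Y = 1/R + 1/(jωL) + jωC
Y = (0.0806 + j0.703) S
|Y| = 0.708 S → |Z| = 1/|Y| = 1.41 Ω, ∠Z = −∠Y = -83.5°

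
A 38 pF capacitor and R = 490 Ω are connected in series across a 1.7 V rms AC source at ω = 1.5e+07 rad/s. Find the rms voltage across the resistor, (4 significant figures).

0.4573 V

X_C = 1/(ωC) = 1754 Ω
Z = 490.0 − j1754 Ω
|Z| = √(490.0² + 1754²) = 1822 Ω
I = V/|Z| = 933.3 μA
V_R = I·|Z_R| = 0.0009333 × 490.0 = 0.4573 V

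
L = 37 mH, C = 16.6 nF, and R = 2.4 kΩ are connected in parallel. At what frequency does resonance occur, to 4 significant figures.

6.422 kHz

ω₀ = 1/√(LC) = 1/√(0.037 × 1.66e-08) = 40350 rad/s
f₀ = ω₀/(2π) = 6.422 kHz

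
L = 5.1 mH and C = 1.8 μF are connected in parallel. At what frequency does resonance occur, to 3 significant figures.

1.66 kHz

ω₀ = 1/√(LC) = 1/√(0.0051 × 1.8e-06) = 10440 rad/s
f₀ = ω₀/(2π) = 1.66 kHz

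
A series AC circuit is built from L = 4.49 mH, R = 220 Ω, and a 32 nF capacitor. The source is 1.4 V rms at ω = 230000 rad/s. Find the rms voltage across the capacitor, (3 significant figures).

X_L = ωL = 1030 Ω
X_C = 1/(ωC) = 136 Ω
Net reactance X = X_L − X_C = 897 Ω
Z = 220 + j897 Ω
|Z| = √(220² + 897²) = 923 Ω
I = V/|Z| = 1.52 mA
V_C = I·|Z_C| = 0.00152 × 136 = 0.206 V

0.206 V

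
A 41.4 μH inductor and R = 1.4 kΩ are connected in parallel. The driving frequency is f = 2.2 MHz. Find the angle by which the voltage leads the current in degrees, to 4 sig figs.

ω = 2πf = 1.382e+07 rad/s
X_L = ωL = 572.3 Ω
Parallel: admittances add. Y = 1/R + 1/(jωL)
Y = (0.0007143 − j0.001747) S
|Y| = 0.001888 S → |Z| = 1/|Y| = 529.7 Ω, ∠Z = −∠Y = 67.77°

67.77°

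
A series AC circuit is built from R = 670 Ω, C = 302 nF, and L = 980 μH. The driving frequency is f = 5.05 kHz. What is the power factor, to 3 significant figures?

ω = 2πf = 31730 rad/s
X_L = ωL = 31.1 Ω
X_C = 1/(ωC) = 104 Ω
Net reactance X = X_L − X_C = -73.3 Ω
Z = 670 − j73.3 Ω
|Z| = √(670² + 73.3²) = 674 Ω
∠Z = arctan(-73.3/670) = -6.24°
cos φ = cos(-6.24°) = 0.994

0.994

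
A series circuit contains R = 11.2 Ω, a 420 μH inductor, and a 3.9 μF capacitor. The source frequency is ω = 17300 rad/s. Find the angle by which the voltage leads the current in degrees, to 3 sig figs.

-34.0°

X_L = ωL = 7.27 Ω
X_C = 1/(ωC) = 14.8 Ω
Net reactance X = X_L − X_C = -7.56 Ω
Z = 11.2 − j7.56 Ω
|Z| = √(11.2² + 7.56²) = 13.5 Ω
∠Z = arctan(-7.56/11.2) = -34.0°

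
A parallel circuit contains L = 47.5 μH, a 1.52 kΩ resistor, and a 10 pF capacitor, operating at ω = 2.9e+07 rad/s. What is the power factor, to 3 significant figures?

X_L = ωL = 1380 Ω
X_C = 1/(ωC) = 3450 Ω
Parallel: admittances add. Y = 1/R + 1/(jωL) + jωC
Y = (0.000658 − j0.000436) S
|Y| = 0.000789 S → |Z| = 1/|Y| = 1270 Ω, ∠Z = −∠Y = 33.5°
cos φ = cos(33.5°) = 0.834

0.834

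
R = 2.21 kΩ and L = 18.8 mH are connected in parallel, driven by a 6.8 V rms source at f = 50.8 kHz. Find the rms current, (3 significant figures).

3.28 mA

ω = 2πf = 319200 rad/s
X_L = ωL = 6000 Ω
Parallel: admittances add. Y = 1/R + 1/(jωL)
Y = (0.000452 − j0.000167) S
|Y| = 0.000482 S → |Z| = 1/|Y| = 2070 Ω, ∠Z = −∠Y = 20.2°
I = V/|Z| = 6.8/2070 = 3.28 mA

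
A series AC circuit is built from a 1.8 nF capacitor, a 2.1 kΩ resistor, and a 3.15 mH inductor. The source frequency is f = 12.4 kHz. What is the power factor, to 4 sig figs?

0.2917

ω = 2πf = 77910 rad/s
X_L = ωL = 245.4 Ω
X_C = 1/(ωC) = 7131 Ω
Net reactance X = X_L − X_C = -6885 Ω
Z = 2100 − j6885 Ω
|Z| = √(2100² + 6885²) = 7198 Ω
∠Z = arctan(-6885/2100) = -73.04°
cos φ = cos(-73.04°) = 0.2917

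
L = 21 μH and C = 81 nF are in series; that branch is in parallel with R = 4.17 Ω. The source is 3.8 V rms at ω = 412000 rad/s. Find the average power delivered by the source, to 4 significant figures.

X_L = ωL = 8.652 Ω
X_C = 1/(ωC) = 29.97 Ω
Branch 1: Z₁ = R = 4.170 Ω
Branch 2 (series LC): Z₂ = j(X_L − X_C) = −j21.31 Ω
Parallel: Z = Z₁Z₂/(Z₁+Z₂), |Z| = 4.092 Ω, ∠Z = -11.07°
I = V/|Z| = 928.5 mA
P = VI cos φ = 3.8 × 0.9285 × cos(-11.07°) = 3.463 W

3.463 W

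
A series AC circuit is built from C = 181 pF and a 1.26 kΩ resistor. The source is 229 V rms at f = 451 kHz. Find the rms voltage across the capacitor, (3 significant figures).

ω = 2πf = 2.834e+06 rad/s
X_C = 1/(ωC) = 1950 Ω
Z = 1260 − j1950 Ω
|Z| = √(1260² + 1950²) = 2320 Ω
I = V/|Z| = 98.6 mA
V_C = I·|Z_C| = 0.0986 × 1950 = 192 V

192 V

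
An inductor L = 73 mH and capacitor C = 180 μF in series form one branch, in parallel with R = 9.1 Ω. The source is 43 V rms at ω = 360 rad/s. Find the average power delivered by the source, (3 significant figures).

X_L = ωL = 26.3 Ω
X_C = 1/(ωC) = 15.4 Ω
Branch 1: Z₁ = R = 9.10 Ω
Branch 2 (series LC): Z₂ = j(X_L − X_C) = j10.8 Ω
Parallel: Z = Z₁Z₂/(Z₁+Z₂), |Z| = 6.97 Ω, ∠Z = 40.0°
I = V/|Z| = 6.17 A
P = VI cos φ = 43 × 6.17 × cos(40.0°) = 203 W

203 W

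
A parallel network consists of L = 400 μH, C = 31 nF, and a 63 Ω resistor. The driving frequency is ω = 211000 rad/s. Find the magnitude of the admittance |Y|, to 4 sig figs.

16.74 mS

X_L = ωL = 84.40 Ω
X_C = 1/(ωC) = 152.9 Ω
Parallel: admittances add. Y = 1/R + 1/(jωL) + jωC
Y = (0.01587 − j0.005307) S
|Y| = 0.01674 S → |Z| = 1/|Y| = 59.75 Ω, ∠Z = −∠Y = 18.49°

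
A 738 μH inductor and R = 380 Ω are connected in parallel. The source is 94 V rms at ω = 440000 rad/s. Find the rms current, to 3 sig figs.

X_L = ωL = 325 Ω
Parallel: admittances add. Y = 1/R + 1/(jωL)
Y = (0.00263 − j0.00308) S
|Y| = 0.00405 S → |Z| = 1/|Y| = 247 Ω, ∠Z = −∠Y = 49.5°
I = V/|Z| = 94/247 = 381 mA

381 mA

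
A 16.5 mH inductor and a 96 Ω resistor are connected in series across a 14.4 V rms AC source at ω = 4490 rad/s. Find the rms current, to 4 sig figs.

X_L = ωL = 74.09 Ω
Z = 96.00 + j74.09 Ω
|Z| = √(96.00² + 74.09²) = 121.3 Ω
I = V/|Z| = 14.4/121.3 = 118.8 mA

118.8 mA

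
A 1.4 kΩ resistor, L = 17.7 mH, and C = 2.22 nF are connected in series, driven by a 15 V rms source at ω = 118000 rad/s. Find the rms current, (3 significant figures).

6.74 mA

X_L = ωL = 2090 Ω
X_C = 1/(ωC) = 3820 Ω
Net reactance X = X_L − X_C = -1730 Ω
Z = 1400 − j1730 Ω
|Z| = √(1400² + 1730²) = 2220 Ω
I = V/|Z| = 15/2220 = 6.74 mA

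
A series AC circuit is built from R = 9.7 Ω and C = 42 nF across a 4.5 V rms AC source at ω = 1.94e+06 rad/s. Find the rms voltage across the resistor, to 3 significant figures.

X_C = 1/(ωC) = 12.3 Ω
Z = 9.70 − j12.3 Ω
|Z| = √(9.70² + 12.3²) = 15.6 Ω
I = V/|Z| = 288 mA
V_R = I·|Z_R| = 0.288 × 9.70 = 2.79 V

2.79 V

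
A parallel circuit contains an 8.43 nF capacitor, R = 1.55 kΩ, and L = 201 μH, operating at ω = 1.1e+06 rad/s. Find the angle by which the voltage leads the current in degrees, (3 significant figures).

X_L = ωL = 221 Ω
X_C = 1/(ωC) = 108 Ω
Parallel: admittances add. Y = 1/R + 1/(jωL) + jωC
Y = (0.000645 + j0.00475) S
|Y| = 0.00479 S → |Z| = 1/|Y| = 209 Ω, ∠Z = −∠Y = -82.3°

-82.3°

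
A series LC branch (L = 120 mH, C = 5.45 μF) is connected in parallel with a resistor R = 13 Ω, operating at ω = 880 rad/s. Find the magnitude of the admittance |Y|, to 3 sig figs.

X_L = ωL = 106 Ω
X_C = 1/(ωC) = 209 Ω
Branch 1: Z₁ = R = 13.0 Ω
Branch 2 (series LC): Z₂ = j(X_L − X_C) = −j103 Ω
Parallel: Z = Z₁Z₂/(Z₁+Z₂), |Z| = 12.9 Ω, ∠Z = -7.20°
|Y| = 1/|Z| = 77.5 mS

77.5 mS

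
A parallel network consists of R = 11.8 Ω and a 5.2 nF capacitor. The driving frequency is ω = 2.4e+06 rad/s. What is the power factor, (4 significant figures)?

X_C = 1/(ωC) = 80.13 Ω
Parallel: admittances add. Y = 1/R + jωC
Y = (0.08475 + j0.01248) S
|Y| = 0.08566 S → |Z| = 1/|Y| = 11.67 Ω, ∠Z = −∠Y = -8.377°
cos φ = cos(-8.377°) = 0.9893

0.9893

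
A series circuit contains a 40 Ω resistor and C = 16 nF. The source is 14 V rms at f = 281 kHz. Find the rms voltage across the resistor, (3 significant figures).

10.5 V

ω = 2πf = 1.766e+06 rad/s
X_C = 1/(ωC) = 35.4 Ω
Z = 40.0 − j35.4 Ω
|Z| = √(40.0² + 35.4²) = 53.4 Ω
I = V/|Z| = 262 mA
V_R = I·|Z_R| = 0.262 × 40.0 = 10.5 V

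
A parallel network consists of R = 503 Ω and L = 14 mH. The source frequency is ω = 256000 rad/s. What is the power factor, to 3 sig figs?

X_L = ωL = 3580 Ω
Parallel: admittances add. Y = 1/R + 1/(jωL)
Y = (0.00199 − j0.000279) S
|Y| = 0.00201 S → |Z| = 1/|Y| = 498 Ω, ∠Z = −∠Y = 7.99°
cos φ = cos(7.99°) = 0.990

0.990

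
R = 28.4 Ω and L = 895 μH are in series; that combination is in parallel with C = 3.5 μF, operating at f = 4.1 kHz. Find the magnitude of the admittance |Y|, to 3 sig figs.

ω = 2πf = 25760 rad/s
X_L = ωL = 23.1 Ω
X_C = 1/(ωC) = 11.1 Ω
Branch 1 (R+jX_L): Z₁ = 28.4 + j23.1 Ω, |Z₁| = 36.6 Ω
Branch 2 (−jX_C): Z₂ = −j11.1 Ω
Parallel: Z = Z₁Z₂/(Z₁+Z₂), |Z| = 13.2 Ω, ∠Z = -73.8°
|Y| = 1/|Z| = 76.0 mS

76.0 mS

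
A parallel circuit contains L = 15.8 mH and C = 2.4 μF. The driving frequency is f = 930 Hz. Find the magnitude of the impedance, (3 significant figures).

313 Ω

ω = 2πf = 5843 rad/s
X_L = ωL = 92.3 Ω
X_C = 1/(ωC) = 71.3 Ω
Parallel: admittances add. Y = 1/(jωL) + jωC
Y = (0 + j0.00319) S
|Y| = 0.00319 S → |Z| = 1/|Y| = 313 Ω, ∠Z = −∠Y = -90.0°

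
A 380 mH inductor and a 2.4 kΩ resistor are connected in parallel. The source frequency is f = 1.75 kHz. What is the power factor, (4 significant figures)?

0.8671

ω = 2πf = 11000 rad/s
X_L = ωL = 4178 Ω
Parallel: admittances add. Y = 1/R + 1/(jωL)
Y = (0.0004167 − j0.0002393) S
|Y| = 0.0004805 S → |Z| = 1/|Y| = 2081 Ω, ∠Z = −∠Y = 29.87°
cos φ = cos(29.87°) = 0.8671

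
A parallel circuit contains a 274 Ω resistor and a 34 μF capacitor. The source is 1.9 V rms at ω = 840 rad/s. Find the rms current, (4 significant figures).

X_C = 1/(ωC) = 35.01 Ω
Parallel: admittances add. Y = 1/R + jωC
Y = (0.003650 + j0.02856) S
|Y| = 0.02879 S → |Z| = 1/|Y| = 34.73 Ω, ∠Z = −∠Y = -82.72°
I = V/|Z| = 1.9/34.73 = 54.71 mA

54.71 mA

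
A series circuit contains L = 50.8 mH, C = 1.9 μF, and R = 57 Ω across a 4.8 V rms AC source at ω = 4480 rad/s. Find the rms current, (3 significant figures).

X_L = ωL = 228 Ω
X_C = 1/(ωC) = 117 Ω
Net reactance X = X_L − X_C = 110 Ω
Z = 57.0 + j110 Ω
|Z| = √(57.0² + 110²) = 124 Ω
I = V/|Z| = 4.8/124 = 38.7 mA

38.7 mA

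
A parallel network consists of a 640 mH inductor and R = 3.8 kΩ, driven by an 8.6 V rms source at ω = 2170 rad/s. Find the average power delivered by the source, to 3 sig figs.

X_L = ωL = 1390 Ω
Parallel: admittances add. Y = 1/R + 1/(jωL)
Y = (0.000263 − j0.000720) S
|Y| = 0.000767 S → |Z| = 1/|Y| = 1300 Ω, ∠Z = −∠Y = 69.9°
I = V/|Z| = 6.59 mA
P = VI cos φ = 8.6 × 0.00659 × cos(69.9°) = 19.5 mW

19.5 mW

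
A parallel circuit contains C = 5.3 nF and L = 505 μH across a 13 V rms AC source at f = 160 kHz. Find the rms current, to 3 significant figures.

43.7 mA

ω = 2πf = 1.005e+06 rad/s
X_L = ωL = 508 Ω
X_C = 1/(ωC) = 188 Ω
Parallel: admittances add. Y = 1/(jωL) + jωC
Y = (0 + j0.00336) S
|Y| = 0.00336 S → |Z| = 1/|Y| = 298 Ω, ∠Z = −∠Y = -90.0°
I = V/|Z| = 13/298 = 43.7 mA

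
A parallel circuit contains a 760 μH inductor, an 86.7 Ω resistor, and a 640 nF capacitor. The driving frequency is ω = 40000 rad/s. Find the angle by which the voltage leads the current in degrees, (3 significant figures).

32.3°

X_L = ωL = 30.4 Ω
X_C = 1/(ωC) = 39.1 Ω
Parallel: admittances add. Y = 1/R + 1/(jωL) + jωC
Y = (0.0115 − j0.00729) S
|Y| = 0.0136 S → |Z| = 1/|Y| = 73.3 Ω, ∠Z = −∠Y = 32.3°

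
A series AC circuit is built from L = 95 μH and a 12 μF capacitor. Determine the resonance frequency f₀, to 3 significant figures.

ω₀ = 1/√(LC) = 1/√(9.5e-05 × 1.2e-05) = 29620 rad/s
f₀ = ω₀/(2π) = 4.71 kHz

4.71 kHz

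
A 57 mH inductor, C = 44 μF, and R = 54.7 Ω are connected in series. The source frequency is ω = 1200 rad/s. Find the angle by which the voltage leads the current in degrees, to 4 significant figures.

42.12°

X_L = ωL = 68.40 Ω
X_C = 1/(ωC) = 18.94 Ω
Net reactance X = X_L − X_C = 49.46 Ω
Z = 54.70 + j49.46 Ω
|Z| = √(54.70² + 49.46²) = 73.75 Ω
∠Z = arctan(49.46/54.70) = 42.12°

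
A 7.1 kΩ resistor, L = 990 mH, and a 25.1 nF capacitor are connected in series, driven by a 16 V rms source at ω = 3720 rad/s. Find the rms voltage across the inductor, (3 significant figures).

X_L = ωL = 3680 Ω
X_C = 1/(ωC) = 10700 Ω
Net reactance X = X_L − X_C = -7030 Ω
Z = 7100 − j7030 Ω
|Z| = √(7100² + 7030²) = 9990 Ω
I = V/|Z| = 1.60 mA
V_L = I·|Z_L| = 0.00160 × 3680 = 5.90 V

5.90 V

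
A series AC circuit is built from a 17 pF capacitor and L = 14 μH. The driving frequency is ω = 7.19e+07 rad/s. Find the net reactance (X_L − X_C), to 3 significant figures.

X_L = ωL = 1010 Ω
X_C = 1/(ωC) = 818 Ω
X = 1010 − 818 = 188 Ω

188 Ω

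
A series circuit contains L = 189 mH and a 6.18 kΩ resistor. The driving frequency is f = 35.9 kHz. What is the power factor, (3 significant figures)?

0.143

ω = 2πf = 225600 rad/s
X_L = ωL = 42600 Ω
Z = 6180 + j42600 Ω
|Z| = √(6180² + 42600²) = 43100 Ω
∠Z = arctan(42600/6180) = 81.8°
cos φ = cos(81.8°) = 0.143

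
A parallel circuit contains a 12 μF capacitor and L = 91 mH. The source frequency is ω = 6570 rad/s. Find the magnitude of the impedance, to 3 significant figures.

13.0 Ω

X_L = ωL = 598 Ω
X_C = 1/(ωC) = 12.7 Ω
Parallel: admittances add. Y = 1/(jωL) + jωC
Y = (0 + j0.0772) S
|Y| = 0.0772 S → |Z| = 1/|Y| = 13.0 Ω, ∠Z = −∠Y = -90.0°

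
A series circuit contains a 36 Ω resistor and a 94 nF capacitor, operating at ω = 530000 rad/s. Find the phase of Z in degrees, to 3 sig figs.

-29.1°

X_C = 1/(ωC) = 20.1 Ω
Z = 36.0 − j20.1 Ω
|Z| = √(36.0² + 20.1²) = 41.2 Ω
∠Z = arctan(-20.1/36.0) = -29.1°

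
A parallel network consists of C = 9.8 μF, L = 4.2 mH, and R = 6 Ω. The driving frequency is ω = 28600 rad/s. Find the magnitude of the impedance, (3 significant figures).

3.14 Ω

X_L = ωL = 120 Ω
X_C = 1/(ωC) = 3.57 Ω
Parallel: admittances add. Y = 1/R + 1/(jωL) + jωC
Y = (0.167 + j0.272) S
|Y| = 0.319 S → |Z| = 1/|Y| = 3.14 Ω, ∠Z = −∠Y = -58.5°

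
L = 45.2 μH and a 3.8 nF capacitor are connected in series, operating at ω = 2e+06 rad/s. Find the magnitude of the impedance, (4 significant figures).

X_L = ωL = 90.40 Ω
X_C = 1/(ωC) = 131.6 Ω
Net reactance X = X_L − X_C = -41.18 Ω
Z = − j41.18 Ω
|Z| = √(0² + 41.18²) = 41.18 Ω

41.18 Ω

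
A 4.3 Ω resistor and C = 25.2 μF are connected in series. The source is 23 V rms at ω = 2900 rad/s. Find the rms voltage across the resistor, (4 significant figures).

6.895 V

X_C = 1/(ωC) = 13.68 Ω
Z = 4.300 − j13.68 Ω
|Z| = √(4.300² + 13.68²) = 14.34 Ω
I = V/|Z| = 1.604 A
V_R = I·|Z_R| = 1.604 × 4.300 = 6.895 V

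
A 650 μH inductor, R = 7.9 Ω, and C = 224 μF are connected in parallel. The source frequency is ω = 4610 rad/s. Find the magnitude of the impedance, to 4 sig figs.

1.408 Ω

X_L = ωL = 2.996 Ω
X_C = 1/(ωC) = 0.9684 Ω
Parallel: admittances add. Y = 1/R + 1/(jωL) + jωC
Y = (0.1266 + j0.6989) S
|Y| = 0.7103 S → |Z| = 1/|Y| = 1.408 Ω, ∠Z = −∠Y = -79.73°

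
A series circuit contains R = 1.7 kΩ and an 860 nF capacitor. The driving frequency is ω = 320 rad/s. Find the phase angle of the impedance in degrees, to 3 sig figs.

-64.9°

X_C = 1/(ωC) = 3630 Ω
Z = 1700 − j3630 Ω
|Z| = √(1700² + 3630²) = 4010 Ω
∠Z = arctan(-3630/1700) = -64.9°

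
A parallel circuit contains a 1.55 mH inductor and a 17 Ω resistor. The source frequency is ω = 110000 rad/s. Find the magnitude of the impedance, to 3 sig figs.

16.9 Ω

X_L = ωL = 170 Ω
Parallel: admittances add. Y = 1/R + 1/(jωL)
Y = (0.0588 − j0.00587) S
|Y| = 0.0591 S → |Z| = 1/|Y| = 16.9 Ω, ∠Z = −∠Y = 5.69°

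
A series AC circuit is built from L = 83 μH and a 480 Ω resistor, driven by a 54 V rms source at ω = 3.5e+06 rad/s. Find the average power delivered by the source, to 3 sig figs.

4.45 W

X_L = ωL = 290 Ω
Z = 480 + j290 Ω
|Z| = √(480² + 290²) = 561 Ω
∠Z = arctan(290/480) = 31.2°
I = V/|Z| = 96.2 mA
P = VI cos φ = 54 × 0.0962 × cos(31.2°) = 4.45 W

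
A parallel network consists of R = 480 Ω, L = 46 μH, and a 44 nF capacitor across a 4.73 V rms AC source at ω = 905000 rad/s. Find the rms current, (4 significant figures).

75.38 mA

X_L = ωL = 41.63 Ω
X_C = 1/(ωC) = 25.11 Ω
Parallel: admittances add. Y = 1/R + 1/(jωL) + jωC
Y = (0.002083 + j0.01580) S
|Y| = 0.01594 S → |Z| = 1/|Y| = 62.75 Ω, ∠Z = −∠Y = -82.49°
I = V/|Z| = 4.73/62.75 = 75.38 mA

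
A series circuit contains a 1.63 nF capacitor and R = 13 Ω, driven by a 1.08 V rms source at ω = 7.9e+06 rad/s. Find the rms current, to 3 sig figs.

13.7 mA

X_C = 1/(ωC) = 77.7 Ω
Z = 13.0 − j77.7 Ω
|Z| = √(13.0² + 77.7²) = 78.7 Ω
I = V/|Z| = 1.08/78.7 = 13.7 mA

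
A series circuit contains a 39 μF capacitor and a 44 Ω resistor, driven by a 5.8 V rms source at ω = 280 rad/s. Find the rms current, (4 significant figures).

X_C = 1/(ωC) = 91.58 Ω
Z = 44.00 − j91.58 Ω
|Z| = √(44.00² + 91.58²) = 101.6 Ω
I = V/|Z| = 5.8/101.6 = 57.09 mA

57.09 mA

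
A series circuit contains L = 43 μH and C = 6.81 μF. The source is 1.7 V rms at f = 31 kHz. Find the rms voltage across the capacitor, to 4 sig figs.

0.1682 V

ω = 2πf = 194800 rad/s
X_L = ωL = 8.375 Ω
X_C = 1/(ωC) = 0.7539 Ω
Net reactance X = X_L − X_C = 7.622 Ω
Z = j7.622 Ω
|Z| = √(0² + 7.622²) = 7.622 Ω
I = V/|Z| = 223.1 mA
V_C = I·|Z_C| = 0.2231 × 0.7539 = 0.1682 V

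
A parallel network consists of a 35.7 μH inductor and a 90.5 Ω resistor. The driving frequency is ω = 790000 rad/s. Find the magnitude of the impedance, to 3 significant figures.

X_L = ωL = 28.2 Ω
Parallel: admittances add. Y = 1/R + 1/(jωL)
Y = (0.0110 − j0.0355) S
|Y| = 0.0371 S → |Z| = 1/|Y| = 26.9 Ω, ∠Z = −∠Y = 72.7°

26.9 Ω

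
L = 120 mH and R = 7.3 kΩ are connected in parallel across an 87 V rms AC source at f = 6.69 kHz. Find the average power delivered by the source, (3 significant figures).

ω = 2πf = 42030 rad/s
X_L = ωL = 5040 Ω
Parallel: admittances add. Y = 1/R + 1/(jωL)
Y = (0.000137 − j0.000198) S
|Y| = 0.000241 S → |Z| = 1/|Y| = 4150 Ω, ∠Z = −∠Y = 55.4°
I = V/|Z| = 21.0 mA
P = VI cos φ = 87 × 0.0210 × cos(55.4°) = 1.04 W

1.04 W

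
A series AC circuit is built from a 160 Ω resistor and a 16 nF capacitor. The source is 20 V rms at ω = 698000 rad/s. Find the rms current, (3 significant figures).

X_C = 1/(ωC) = 89.5 Ω
Z = 160 − j89.5 Ω
|Z| = √(160² + 89.5²) = 183 Ω
I = V/|Z| = 20/183 = 109 mA

109 mA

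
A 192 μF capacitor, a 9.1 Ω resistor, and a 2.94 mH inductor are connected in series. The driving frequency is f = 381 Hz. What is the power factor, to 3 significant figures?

0.882

ω = 2πf = 2394 rad/s
X_L = ωL = 7.04 Ω
X_C = 1/(ωC) = 2.18 Ω
Net reactance X = X_L − X_C = 4.86 Ω
Z = 9.10 + j4.86 Ω
|Z| = √(9.10² + 4.86²) = 10.3 Ω
∠Z = arctan(4.86/9.10) = 28.1°
cos φ = cos(28.1°) = 0.882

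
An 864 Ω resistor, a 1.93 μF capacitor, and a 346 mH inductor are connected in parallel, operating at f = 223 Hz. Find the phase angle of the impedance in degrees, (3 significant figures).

-29.0°

ω = 2πf = 1401 rad/s
X_L = ωL = 485 Ω
X_C = 1/(ωC) = 370 Ω
Parallel: admittances add. Y = 1/R + 1/(jωL) + jωC
Y = (0.00116 + j0.000642) S
|Y| = 0.00132 S → |Z| = 1/|Y| = 756 Ω, ∠Z = −∠Y = -29.0°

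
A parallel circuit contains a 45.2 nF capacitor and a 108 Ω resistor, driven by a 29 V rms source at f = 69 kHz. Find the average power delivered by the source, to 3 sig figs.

ω = 2πf = 433500 rad/s
X_C = 1/(ωC) = 51.0 Ω
Parallel: admittances add. Y = 1/R + jωC
Y = (0.00926 + j0.0196) S
|Y| = 0.0217 S → |Z| = 1/|Y| = 46.1 Ω, ∠Z = −∠Y = -64.7°
I = V/|Z| = 629 mA
P = VI cos φ = 29 × 0.629 × cos(-64.7°) = 7.79 W

7.79 W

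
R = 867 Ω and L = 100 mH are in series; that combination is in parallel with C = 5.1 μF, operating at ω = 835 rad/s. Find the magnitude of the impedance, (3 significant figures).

X_L = ωL = 83.5 Ω
X_C = 1/(ωC) = 235 Ω
Branch 1 (R+jX_L): Z₁ = 867 + j83.5 Ω, |Z₁| = 871 Ω
Branch 2 (−jX_C): Z₂ = −j235 Ω
Parallel: Z = Z₁Z₂/(Z₁+Z₂), |Z| = 232 Ω, ∠Z = -74.6°

232 Ω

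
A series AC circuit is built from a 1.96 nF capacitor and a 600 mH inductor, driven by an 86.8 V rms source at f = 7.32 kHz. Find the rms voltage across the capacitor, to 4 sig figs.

ω = 2πf = 45990 rad/s
X_L = ωL = 27600 Ω
X_C = 1/(ωC) = 11090 Ω
Net reactance X = X_L − X_C = 16500 Ω
Z = j16500 Ω
|Z| = √(0² + 16500²) = 16500 Ω
I = V/|Z| = 5.260 mA
V_C = I·|Z_C| = 0.005260 × 11090 = 58.35 V

58.35 V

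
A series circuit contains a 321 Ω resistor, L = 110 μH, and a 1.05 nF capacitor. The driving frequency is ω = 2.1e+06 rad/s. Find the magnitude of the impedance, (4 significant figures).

X_L = ωL = 231.0 Ω
X_C = 1/(ωC) = 453.5 Ω
Net reactance X = X_L − X_C = -222.5 Ω
Z = 321.0 − j222.5 Ω
|Z| = √(321.0² + 222.5²) = 390.6 Ω

390.6 Ω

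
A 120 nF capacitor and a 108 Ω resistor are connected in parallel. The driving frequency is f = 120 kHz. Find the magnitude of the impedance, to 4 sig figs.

ω = 2πf = 754000 rad/s
X_C = 1/(ωC) = 11.05 Ω
Parallel: admittances add. Y = 1/R + jωC
Y = (0.009259 + j0.09048) S
|Y| = 0.09095 S → |Z| = 1/|Y| = 11.00 Ω, ∠Z = −∠Y = -84.16°

11.00 Ω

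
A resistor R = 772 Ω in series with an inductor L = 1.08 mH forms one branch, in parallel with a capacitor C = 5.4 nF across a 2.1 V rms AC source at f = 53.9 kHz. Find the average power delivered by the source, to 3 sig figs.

4.67 mW

ω = 2πf = 338700 rad/s
X_L = ωL = 366 Ω
X_C = 1/(ωC) = 547 Ω
Branch 1 (R+jX_L): Z₁ = 772 + j366 Ω, |Z₁| = 854 Ω
Branch 2 (−jX_C): Z₂ = −j547 Ω
Parallel: Z = Z₁Z₂/(Z₁+Z₂), |Z| = 589 Ω, ∠Z = -51.5°
I = V/|Z| = 3.56 mA
P = VI cos φ = 2.1 × 0.00356 × cos(-51.5°) = 4.67 mW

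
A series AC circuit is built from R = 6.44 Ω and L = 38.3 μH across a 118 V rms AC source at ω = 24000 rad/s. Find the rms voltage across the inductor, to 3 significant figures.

16.7 V

X_L = ωL = 0.919 Ω
Z = 6.44 + j0.919 Ω
|Z| = √(6.44² + 0.919²) = 6.51 Ω
I = V/|Z| = 18.1 A
V_L = I·|Z_L| = 18.1 × 0.919 = 16.7 V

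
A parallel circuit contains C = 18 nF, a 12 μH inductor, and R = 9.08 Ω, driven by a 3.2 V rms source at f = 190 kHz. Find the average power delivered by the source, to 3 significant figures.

1.13 W

ω = 2πf = 1.194e+06 rad/s
X_L = ωL = 14.3 Ω
X_C = 1/(ωC) = 46.5 Ω
Parallel: admittances add. Y = 1/R + 1/(jωL) + jωC
Y = (0.110 − j0.0483) S
|Y| = 0.120 S → |Z| = 1/|Y| = 8.32 Ω, ∠Z = −∠Y = 23.7°
I = V/|Z| = 385 mA
P = VI cos φ = 3.2 × 0.385 × cos(23.7°) = 1.13 W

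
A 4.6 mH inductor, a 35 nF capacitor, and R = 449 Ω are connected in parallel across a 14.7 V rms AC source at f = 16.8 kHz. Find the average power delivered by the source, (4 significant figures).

ω = 2πf = 105600 rad/s
X_L = ωL = 485.6 Ω
X_C = 1/(ωC) = 270.7 Ω
Parallel: admittances add. Y = 1/R + 1/(jωL) + jωC
Y = (0.002227 + j0.001635) S
|Y| = 0.002763 S → |Z| = 1/|Y| = 361.9 Ω, ∠Z = −∠Y = -36.28°
I = V/|Z| = 40.61 mA
P = VI cos φ = 14.7 × 0.04061 × cos(-36.28°) = 481.3 mW

481.3 mW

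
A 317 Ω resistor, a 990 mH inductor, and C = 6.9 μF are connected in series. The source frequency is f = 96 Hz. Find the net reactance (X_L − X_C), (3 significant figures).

ω = 2πf = 603.2 rad/s
X_L = ωL = 597 Ω
X_C = 1/(ωC) = 240 Ω
X = 597 − 240 = 357 Ω

357 Ω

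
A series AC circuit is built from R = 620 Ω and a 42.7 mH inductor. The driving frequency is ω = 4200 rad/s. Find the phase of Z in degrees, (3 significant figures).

X_L = ωL = 179 Ω
Z = 620 + j179 Ω
|Z| = √(620² + 179²) = 645 Ω
∠Z = arctan(179/620) = 16.1°

16.1°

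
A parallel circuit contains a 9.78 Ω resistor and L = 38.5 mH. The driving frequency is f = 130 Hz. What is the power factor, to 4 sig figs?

0.9549

ω = 2πf = 816.8 rad/s
X_L = ωL = 31.45 Ω
Parallel: admittances add. Y = 1/R + 1/(jωL)
Y = (0.1022 − j0.03180) S
|Y| = 0.1071 S → |Z| = 1/|Y| = 9.339 Ω, ∠Z = −∠Y = 17.28°
cos φ = cos(17.28°) = 0.9549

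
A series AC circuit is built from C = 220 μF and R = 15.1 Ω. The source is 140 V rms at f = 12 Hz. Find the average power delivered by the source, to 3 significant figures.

76.6 W

ω = 2πf = 75.40 rad/s
X_C = 1/(ωC) = 60.3 Ω
Z = 15.1 − j60.3 Ω
|Z| = √(15.1² + 60.3²) = 62.1 Ω
∠Z = arctan(-60.3/15.1) = -75.9°
I = V/|Z| = 2.25 A
P = VI cos φ = 140 × 2.25 × cos(-75.9°) = 76.6 W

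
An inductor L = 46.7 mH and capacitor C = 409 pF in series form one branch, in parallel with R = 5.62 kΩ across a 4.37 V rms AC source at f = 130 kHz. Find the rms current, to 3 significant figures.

ω = 2πf = 816800 rad/s
X_L = ωL = 38100 Ω
X_C = 1/(ωC) = 2990 Ω
Branch 1: Z₁ = R = 5620 Ω
Branch 2 (series LC): Z₂ = j(X_L − X_C) = j35200 Ω
Parallel: Z = Z₁Z₂/(Z₁+Z₂), |Z| = 5550 Ω, ∠Z = 9.08°
I = V/|Z| = 4.37/5550 = 787 μA

787 μA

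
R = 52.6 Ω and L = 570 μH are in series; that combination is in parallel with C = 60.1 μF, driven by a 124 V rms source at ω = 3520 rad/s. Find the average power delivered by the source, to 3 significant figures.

X_L = ωL = 2.01 Ω
X_C = 1/(ωC) = 4.73 Ω
Branch 1 (R+jX_L): Z₁ = 52.6 + j2.01 Ω, |Z₁| = 52.6 Ω
Branch 2 (−jX_C): Z₂ = −j4.73 Ω
Parallel: Z = Z₁Z₂/(Z₁+Z₂), |Z| = 4.72 Ω, ∠Z = -84.9°
I = V/|Z| = 26.2 A
P = VI cos φ = 124 × 26.2 × cos(-84.9°) = 292 W

292 W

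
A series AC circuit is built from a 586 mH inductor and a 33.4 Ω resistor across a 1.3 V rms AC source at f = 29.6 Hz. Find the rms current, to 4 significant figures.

11.40 mA

ω = 2πf = 186.0 rad/s
X_L = ωL = 109.0 Ω
Z = 33.40 + j109.0 Ω
|Z| = √(33.40² + 109.0²) = 114.0 Ω
I = V/|Z| = 1.3/114.0 = 11.40 mA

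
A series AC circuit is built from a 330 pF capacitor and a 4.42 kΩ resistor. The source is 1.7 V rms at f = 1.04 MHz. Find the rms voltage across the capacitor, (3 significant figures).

ω = 2πf = 6.535e+06 rad/s
X_C = 1/(ωC) = 464 Ω
Z = 4420 − j464 Ω
|Z| = √(4420² + 464²) = 4440 Ω
I = V/|Z| = 383 μA
V_C = I·|Z_C| = 0.000383 × 464 = 0.177 V

0.177 V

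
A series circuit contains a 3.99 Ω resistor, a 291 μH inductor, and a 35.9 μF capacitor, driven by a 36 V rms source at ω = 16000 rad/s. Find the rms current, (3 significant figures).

7.29 A

X_L = ωL = 4.66 Ω
X_C = 1/(ωC) = 1.74 Ω
Net reactance X = X_L − X_C = 2.92 Ω
Z = 3.99 + j2.92 Ω
|Z| = √(3.99² + 2.92²) = 4.94 Ω
I = V/|Z| = 36/4.94 = 7.29 A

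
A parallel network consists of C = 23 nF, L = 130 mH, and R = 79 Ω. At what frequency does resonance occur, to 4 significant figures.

2.911 kHz

ω₀ = 1/√(LC) = 1/√(0.13 × 2.3e-08) = 18290 rad/s
f₀ = ω₀/(2π) = 2.911 kHz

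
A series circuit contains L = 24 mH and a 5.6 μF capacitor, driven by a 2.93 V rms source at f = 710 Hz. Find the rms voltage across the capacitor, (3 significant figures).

ω = 2πf = 4461 rad/s
X_L = ωL = 107 Ω
X_C = 1/(ωC) = 40.0 Ω
Net reactance X = X_L − X_C = 67.0 Ω
Z = j67.0 Ω
|Z| = √(0² + 67.0²) = 67.0 Ω
I = V/|Z| = 43.7 mA
V_C = I·|Z_C| = 0.0437 × 40.0 = 1.75 V

1.75 V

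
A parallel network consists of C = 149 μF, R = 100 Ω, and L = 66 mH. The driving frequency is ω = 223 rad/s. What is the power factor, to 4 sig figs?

0.2768

X_L = ωL = 14.72 Ω
X_C = 1/(ωC) = 30.10 Ω
Parallel: admittances add. Y = 1/R + 1/(jωL) + jωC
Y = (0.01000 − j0.03472) S
|Y| = 0.03613 S → |Z| = 1/|Y| = 27.68 Ω, ∠Z = −∠Y = 73.93°
cos φ = cos(73.93°) = 0.2768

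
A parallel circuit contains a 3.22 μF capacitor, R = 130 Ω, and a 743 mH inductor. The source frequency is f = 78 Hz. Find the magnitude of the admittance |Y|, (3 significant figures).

7.78 mS

ω = 2πf = 490.1 rad/s
X_L = ωL = 364 Ω
X_C = 1/(ωC) = 634 Ω
Parallel: admittances add. Y = 1/R + 1/(jωL) + jωC
Y = (0.00769 − j0.00117) S
|Y| = 0.00778 S → |Z| = 1/|Y| = 129 Ω, ∠Z = −∠Y = 8.63°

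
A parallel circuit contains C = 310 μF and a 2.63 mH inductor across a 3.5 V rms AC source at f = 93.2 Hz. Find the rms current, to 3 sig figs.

1.64 A

ω = 2πf = 585.6 rad/s
X_L = ωL = 1.54 Ω
X_C = 1/(ωC) = 5.51 Ω
Parallel: admittances add. Y = 1/(jωL) + jωC
Y = (0 − j0.468) S
|Y| = 0.468 S → |Z| = 1/|Y| = 2.14 Ω, ∠Z = −∠Y = 90.0°
I = V/|Z| = 3.5/2.14 = 1.64 A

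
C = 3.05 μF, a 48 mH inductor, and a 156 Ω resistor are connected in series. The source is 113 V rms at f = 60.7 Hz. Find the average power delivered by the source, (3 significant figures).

2.72 W

ω = 2πf = 381.4 rad/s
X_L = ωL = 18.3 Ω
X_C = 1/(ωC) = 860 Ω
Net reactance X = X_L − X_C = -841 Ω
Z = 156 − j841 Ω
|Z| = √(156² + 841²) = 856 Ω
∠Z = arctan(-841/156) = -79.5°
I = V/|Z| = 132 mA
P = VI cos φ = 113 × 0.132 × cos(-79.5°) = 2.72 W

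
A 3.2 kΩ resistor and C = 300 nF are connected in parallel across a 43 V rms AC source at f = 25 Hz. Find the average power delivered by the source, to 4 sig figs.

ω = 2πf = 157.1 rad/s
X_C = 1/(ωC) = 21220 Ω
Parallel: admittances add. Y = 1/R + jωC
Y = (0.0003125 + j4.712e-05) S
|Y| = 0.0003160 S → |Z| = 1/|Y| = 3164 Ω, ∠Z = −∠Y = -8.575°
I = V/|Z| = 13.59 mA
P = VI cos φ = 43 × 0.01359 × cos(-8.575°) = 577.8 mW

577.8 mW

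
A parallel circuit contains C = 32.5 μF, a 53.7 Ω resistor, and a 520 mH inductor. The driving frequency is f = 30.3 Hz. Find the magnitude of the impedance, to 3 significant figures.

52.6 Ω

ω = 2πf = 190.4 rad/s
X_L = ωL = 99.0 Ω
X_C = 1/(ωC) = 162 Ω
Parallel: admittances add. Y = 1/R + 1/(jωL) + jωC
Y = (0.0186 − j0.00391) S
|Y| = 0.0190 S → |Z| = 1/|Y| = 52.6 Ω, ∠Z = −∠Y = 11.9°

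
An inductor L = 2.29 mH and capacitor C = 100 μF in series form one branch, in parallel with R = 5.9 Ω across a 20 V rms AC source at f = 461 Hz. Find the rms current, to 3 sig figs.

7.14 A

ω = 2πf = 2897 rad/s
X_L = ωL = 6.63 Ω
X_C = 1/(ωC) = 3.45 Ω
Branch 1: Z₁ = R = 5.90 Ω
Branch 2 (series LC): Z₂ = j(X_L − X_C) = j3.18 Ω
Parallel: Z = Z₁Z₂/(Z₁+Z₂), |Z| = 2.80 Ω, ∠Z = 61.7°
I = V/|Z| = 20/2.80 = 7.14 A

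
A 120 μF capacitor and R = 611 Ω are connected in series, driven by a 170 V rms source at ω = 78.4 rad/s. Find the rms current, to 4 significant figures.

274.1 mA

X_C = 1/(ωC) = 106.3 Ω
Z = 611.0 − j106.3 Ω
|Z| = √(611.0² + 106.3²) = 620.2 Ω
I = V/|Z| = 170/620.2 = 274.1 mA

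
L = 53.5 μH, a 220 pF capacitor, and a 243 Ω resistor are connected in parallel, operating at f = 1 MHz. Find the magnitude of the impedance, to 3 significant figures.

227 Ω

ω = 2πf = 6.283e+06 rad/s
X_L = ωL = 336 Ω
X_C = 1/(ωC) = 723 Ω
Parallel: admittances add. Y = 1/R + 1/(jωL) + jωC
Y = (0.00412 − j0.00159) S
|Y| = 0.00441 S → |Z| = 1/|Y| = 227 Ω, ∠Z = −∠Y = 21.2°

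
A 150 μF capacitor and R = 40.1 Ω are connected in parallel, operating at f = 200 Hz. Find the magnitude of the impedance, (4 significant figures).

5.259 Ω

ω = 2πf = 1257 rad/s
X_C = 1/(ωC) = 5.305 Ω
Parallel: admittances add. Y = 1/R + jωC
Y = (0.02494 + j0.1885) S
|Y| = 0.1901 S → |Z| = 1/|Y| = 5.259 Ω, ∠Z = −∠Y = -82.46°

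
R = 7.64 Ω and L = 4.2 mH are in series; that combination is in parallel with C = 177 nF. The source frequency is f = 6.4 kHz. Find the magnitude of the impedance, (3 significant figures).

ω = 2πf = 40210 rad/s
X_L = ωL = 169 Ω
X_C = 1/(ωC) = 140 Ω
Branch 1 (R+jX_L): Z₁ = 7.64 + j169 Ω, |Z₁| = 169 Ω
Branch 2 (−jX_C): Z₂ = −j140 Ω
Parallel: Z = Z₁Z₂/(Z₁+Z₂), |Z| = 808 Ω, ∠Z = -77.5°

808 Ω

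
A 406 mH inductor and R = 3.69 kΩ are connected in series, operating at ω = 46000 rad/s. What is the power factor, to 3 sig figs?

0.194

X_L = ωL = 18700 Ω
Z = 3690 + j18700 Ω
|Z| = √(3690² + 18700²) = 19000 Ω
∠Z = arctan(18700/3690) = 78.8°
cos φ = cos(78.8°) = 0.194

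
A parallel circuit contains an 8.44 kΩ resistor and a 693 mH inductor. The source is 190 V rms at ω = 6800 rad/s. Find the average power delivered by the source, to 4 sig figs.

4.277 W

X_L = ωL = 4712 Ω
Parallel: admittances add. Y = 1/R + 1/(jωL)
Y = (0.0001185 − j0.0002122) S
|Y| = 0.0002430 S → |Z| = 1/|Y| = 4115 Ω, ∠Z = −∠Y = 60.82°
I = V/|Z| = 46.18 mA
P = VI cos φ = 190 × 0.04618 × cos(60.82°) = 4.277 W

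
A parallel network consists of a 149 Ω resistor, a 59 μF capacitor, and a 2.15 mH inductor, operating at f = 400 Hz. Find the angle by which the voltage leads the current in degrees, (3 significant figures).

ω = 2πf = 2513 rad/s
X_L = ωL = 5.40 Ω
X_C = 1/(ωC) = 6.74 Ω
Parallel: admittances add. Y = 1/R + 1/(jωL) + jωC
Y = (0.00671 − j0.0368) S
|Y| = 0.0374 S → |Z| = 1/|Y| = 26.7 Ω, ∠Z = −∠Y = 79.7°

79.7°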